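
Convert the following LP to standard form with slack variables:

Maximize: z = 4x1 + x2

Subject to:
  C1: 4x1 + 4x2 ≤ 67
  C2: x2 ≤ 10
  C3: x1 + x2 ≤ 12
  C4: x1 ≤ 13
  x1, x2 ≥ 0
max z = 4x1 + x2

s.t.
  4x1 + 4x2 + s1 = 67
  x2 + s2 = 10
  x1 + x2 + s3 = 12
  x1 + s4 = 13
  x1, x2, s1, s2, s3, s4 ≥ 0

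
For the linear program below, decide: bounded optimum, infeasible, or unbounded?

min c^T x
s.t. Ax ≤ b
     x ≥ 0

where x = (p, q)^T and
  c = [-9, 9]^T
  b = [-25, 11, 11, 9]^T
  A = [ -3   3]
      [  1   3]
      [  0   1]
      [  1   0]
The point (9, 0) satisfies every constraint, so the LP is feasible; the constraints give p ≤ 9 and q ≤ 11, which with p, q ≥ 0 keep the feasible region inside a bounded box. A feasible, bounded LP attains a finite optimum at a vertex.

Evaluating z = -9p + 9q at each vertex:
  (8.333, 0): z = -75
  (9, 0): z = -81
  (9, 0.6667): z = -75

Feasible with finite optimum z* = -81 at (9, 0).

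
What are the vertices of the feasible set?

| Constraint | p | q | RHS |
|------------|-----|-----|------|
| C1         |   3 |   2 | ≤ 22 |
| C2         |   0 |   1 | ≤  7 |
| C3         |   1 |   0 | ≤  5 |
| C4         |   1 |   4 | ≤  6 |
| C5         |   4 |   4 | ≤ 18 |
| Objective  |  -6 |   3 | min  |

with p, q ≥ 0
Each vertex is the intersection of two constraint boundaries that also satisfies all remaining constraints:
  p = 0 and q = 0 → (0, 0)
  4p + 4q = 18 and q = 0 → (4.5, 0)
  p + 4q = 6 and 4p + 4q = 18 → (4, 0.5)
  p + 4q = 6 and p = 0 → (0, 1.5)

Vertices: (0, 0), (4.5, 0), (4, 0.5), (0, 1.5)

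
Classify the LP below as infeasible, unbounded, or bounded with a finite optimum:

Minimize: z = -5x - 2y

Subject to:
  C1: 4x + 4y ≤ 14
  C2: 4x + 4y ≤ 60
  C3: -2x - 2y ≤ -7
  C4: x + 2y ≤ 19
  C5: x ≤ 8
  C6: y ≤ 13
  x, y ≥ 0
The point (3.5, 0) satisfies every constraint, so the LP is feasible; the constraints give x ≤ 8 and y ≤ 13, which with x, y ≥ 0 keep the feasible region inside a bounded box. A feasible, bounded LP attains a finite optimum at a vertex.

Evaluating z = -5x - 2y at each vertex:
  (3.5, 0): z = -17.5
  (0, 3.5): z = -7

Bounded optimum: z* = -17.5 at (3.5, 0).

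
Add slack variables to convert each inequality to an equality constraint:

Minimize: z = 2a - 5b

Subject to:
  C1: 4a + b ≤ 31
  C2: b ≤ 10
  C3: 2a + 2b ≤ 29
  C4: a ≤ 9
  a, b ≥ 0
min z = 2a - 5b

s.t.
  4a + b + s1 = 31
  b + s2 = 10
  2a + 2b + s3 = 29
  a + s4 = 9
  a, b, s1, s2, s3, s4 ≥ 0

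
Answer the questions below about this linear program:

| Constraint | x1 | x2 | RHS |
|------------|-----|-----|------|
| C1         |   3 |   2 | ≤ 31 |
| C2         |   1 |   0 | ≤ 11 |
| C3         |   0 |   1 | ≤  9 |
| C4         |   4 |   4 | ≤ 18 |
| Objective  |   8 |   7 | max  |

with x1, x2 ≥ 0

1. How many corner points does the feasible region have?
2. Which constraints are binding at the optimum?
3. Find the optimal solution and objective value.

1. 3
2. C4, x2 ≥ 0
3. x1 = 4.5, x2 = 0, z = 36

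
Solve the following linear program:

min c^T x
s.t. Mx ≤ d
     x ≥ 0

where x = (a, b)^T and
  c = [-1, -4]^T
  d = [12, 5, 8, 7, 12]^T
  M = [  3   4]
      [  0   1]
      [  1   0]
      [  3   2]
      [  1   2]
Each vertex is the intersection of two constraint boundaries that also satisfies all remaining constraints:
  a = 0 and b = 0 → (0, 0)
  3a + 2b = 7 and b = 0 → (2.333, 0)
  3a + 4b = 12 and 3a + 2b = 7 → (0.6667, 2.5)
  3a + 4b = 12 and a = 0 → (0, 3)

Evaluating z = -a - 4b at each vertex:
  (0, 0): z = 0
  (2.333, 0): z = -2.333
  (0.6667, 2.5): z = -10.67
  (0, 3): z = -12

The minimum is at (0, 3) with z = -12.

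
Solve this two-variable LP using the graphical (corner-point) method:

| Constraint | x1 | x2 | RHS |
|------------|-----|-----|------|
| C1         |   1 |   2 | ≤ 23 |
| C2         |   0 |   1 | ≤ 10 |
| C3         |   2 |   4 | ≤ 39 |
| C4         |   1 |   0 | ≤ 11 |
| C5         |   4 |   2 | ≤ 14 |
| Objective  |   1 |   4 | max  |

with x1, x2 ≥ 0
Each vertex is the intersection of two constraint boundaries that also satisfies all remaining constraints:
  x1 = 0 and x2 = 0 → (0, 0)
  4x1 + 2x2 = 14 and x2 = 0 → (3.5, 0)
  4x1 + 2x2 = 14 and x1 = 0 → (0, 7)

Evaluating z = x1 + 4x2 at each vertex:
  (0, 0): z = 0
  (3.5, 0): z = 3.5
  (0, 7): z = 28

The maximum is at (0, 7) with z = 28.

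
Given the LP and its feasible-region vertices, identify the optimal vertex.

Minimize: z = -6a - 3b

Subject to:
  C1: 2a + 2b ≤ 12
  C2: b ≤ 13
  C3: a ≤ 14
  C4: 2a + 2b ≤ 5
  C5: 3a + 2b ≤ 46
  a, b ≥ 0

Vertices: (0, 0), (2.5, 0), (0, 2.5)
(2.5, 0) with z = -15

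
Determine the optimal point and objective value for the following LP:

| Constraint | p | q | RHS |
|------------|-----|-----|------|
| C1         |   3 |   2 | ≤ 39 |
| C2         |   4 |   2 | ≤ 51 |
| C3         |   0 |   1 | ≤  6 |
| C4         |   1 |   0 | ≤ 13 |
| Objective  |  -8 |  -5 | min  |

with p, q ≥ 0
p = 12, q = 1.5, z = -103.5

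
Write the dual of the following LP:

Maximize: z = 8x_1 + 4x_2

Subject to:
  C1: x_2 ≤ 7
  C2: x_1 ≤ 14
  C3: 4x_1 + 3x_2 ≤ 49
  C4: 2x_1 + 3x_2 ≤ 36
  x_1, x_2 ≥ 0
Minimize: z = 7y1 + 14y2 + 49y3 + 36y4

Subject to:
  C1: -y2 - 4y3 - 2y4 ≤ -8
  C2: -y1 - 3y3 - 3y4 ≤ -4
  y1, y2, y3, y4 ≥ 0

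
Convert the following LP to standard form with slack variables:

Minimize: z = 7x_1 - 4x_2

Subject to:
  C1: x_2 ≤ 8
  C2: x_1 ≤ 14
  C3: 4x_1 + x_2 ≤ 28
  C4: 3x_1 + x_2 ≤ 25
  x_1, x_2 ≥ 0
min z = 7x_1 - 4x_2

s.t.
  x_2 + s1 = 8
  x_1 + s2 = 14
  4x_1 + x_2 + s3 = 28
  3x_1 + x_2 + s4 = 25
  x_1, x_2, s1, s2, s3, s4 ≥ 0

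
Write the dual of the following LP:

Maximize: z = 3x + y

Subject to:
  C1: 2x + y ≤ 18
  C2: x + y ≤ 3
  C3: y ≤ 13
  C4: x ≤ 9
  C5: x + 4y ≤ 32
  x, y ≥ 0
Minimize: z = 18y1 + 3y2 + 13y3 + 9y4 + 32y5

Subject to:
  C1: -2y1 - y2 - y4 - y5 ≤ -3
  C2: -y1 - y2 - y3 - 4y5 ≤ -1
  y1, y2, y3, y4, y5 ≥ 0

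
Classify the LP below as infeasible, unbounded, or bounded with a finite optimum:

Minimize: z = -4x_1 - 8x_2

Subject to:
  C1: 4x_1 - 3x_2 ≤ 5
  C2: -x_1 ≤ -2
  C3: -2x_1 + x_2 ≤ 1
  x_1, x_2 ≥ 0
Feasible point: (2, 1) satisfies every constraint, so the LP is feasible.
Direction d = (3, 4): for each constraint row a, a·d ≤ 0 —
  (4)(3) + (-3)(4) = 0 ≤ 0
  (-1)(3) + (0)(4) = -3 ≤ 0
  (-2)(3) + (1)(4) = -2 ≤ 0
and d ≥ 0, so (2, 1) + t·d stays feasible for every t ≥ 0. Along this ray z = -4x_1 - 8x_2 changes by -44 per unit t, so z → −∞.

The LP is unbounded; z can be made arbitrarily small.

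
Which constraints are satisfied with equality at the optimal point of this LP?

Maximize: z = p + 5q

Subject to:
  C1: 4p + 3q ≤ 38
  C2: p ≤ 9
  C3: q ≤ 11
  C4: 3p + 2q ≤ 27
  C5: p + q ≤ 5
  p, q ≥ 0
Optimal: p = 0, q = 5
Binding: C5, p ≥ 0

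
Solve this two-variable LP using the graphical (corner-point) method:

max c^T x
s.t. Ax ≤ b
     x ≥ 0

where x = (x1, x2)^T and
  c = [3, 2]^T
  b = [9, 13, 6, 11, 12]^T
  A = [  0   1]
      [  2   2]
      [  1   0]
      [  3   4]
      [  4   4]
x1 = 3, x2 = 0, z = 9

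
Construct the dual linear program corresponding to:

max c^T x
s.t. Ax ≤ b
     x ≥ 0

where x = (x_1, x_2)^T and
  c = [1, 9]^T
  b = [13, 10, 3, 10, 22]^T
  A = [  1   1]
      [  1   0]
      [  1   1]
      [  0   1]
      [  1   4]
Minimize: z = 13y1 + 10y2 + 3y3 + 10y4 + 22y5

Subject to:
  C1: -y1 - y2 - y3 - y5 ≤ -1
  C2: -y1 - y3 - y4 - 4y5 ≤ -9
  y1, y2, y3, y4, y5 ≥ 0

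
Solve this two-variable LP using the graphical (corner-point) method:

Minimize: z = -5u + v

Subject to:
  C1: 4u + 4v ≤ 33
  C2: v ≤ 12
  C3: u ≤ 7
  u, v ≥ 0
Each vertex is the intersection of two constraint boundaries that also satisfies all remaining constraints:
  u = 0 and v = 0 → (0, 0)
  u = 7 and v = 0 → (7, 0)
  4u + 4v = 33 and u = 7 → (7, 1.25)
  4u + 4v = 33 and u = 0 → (0, 8.25)

Evaluating z = -5u + v at each vertex:
  (0, 0): z = 0
  (7, 0): z = -35
  (7, 1.25): z = -33.75
  (0, 8.25): z = 8.25

The minimum is at (7, 0) with z = -35.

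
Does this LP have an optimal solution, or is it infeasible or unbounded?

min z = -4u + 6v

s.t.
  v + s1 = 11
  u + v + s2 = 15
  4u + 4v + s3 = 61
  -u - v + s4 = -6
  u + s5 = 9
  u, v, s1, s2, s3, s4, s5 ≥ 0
The point (9, 0) satisfies every constraint, so the LP is feasible; the constraints give u ≤ 9 and v ≤ 11, which with u, v ≥ 0 keep the feasible region inside a bounded box. A feasible, bounded LP attains a finite optimum at a vertex.

Bounded optimum: z* = -36 at (9, 0).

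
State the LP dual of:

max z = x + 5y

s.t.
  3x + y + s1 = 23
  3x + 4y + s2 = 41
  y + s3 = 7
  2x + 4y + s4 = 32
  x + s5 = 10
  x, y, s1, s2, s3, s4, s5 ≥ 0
Minimize: z = 23y1 + 41y2 + 7y3 + 32y4 + 10y5

Subject to:
  C1: -3y1 - 3y2 - 2y4 - y5 ≤ -1
  C2: -y1 - 4y2 - y3 - 4y4 ≤ -5
  y1, y2, y3, y4, y5 ≥ 0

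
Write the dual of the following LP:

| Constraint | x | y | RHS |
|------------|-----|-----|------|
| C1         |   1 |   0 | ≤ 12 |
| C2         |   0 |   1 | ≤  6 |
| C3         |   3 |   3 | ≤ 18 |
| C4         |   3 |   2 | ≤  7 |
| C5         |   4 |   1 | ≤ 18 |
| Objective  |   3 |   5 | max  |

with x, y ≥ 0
Minimize: z = 12y1 + 6y2 + 18y3 + 7y4 + 18y5

Subject to:
  C1: -y1 - 3y3 - 3y4 - 4y5 ≤ -3
  C2: -y2 - 3y3 - 2y4 - y5 ≤ -5
  y1, y2, y3, y4, y5 ≥ 0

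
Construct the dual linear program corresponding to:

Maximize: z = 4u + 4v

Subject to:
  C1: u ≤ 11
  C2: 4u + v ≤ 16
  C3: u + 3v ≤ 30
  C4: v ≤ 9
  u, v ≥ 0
Minimize: z = 11y1 + 16y2 + 30y3 + 9y4

Subject to:
  C1: -y1 - 4y2 - y3 ≤ -4
  C2: -y2 - 3y3 - y4 ≤ -4
  y1, y2, y3, y4 ≥ 0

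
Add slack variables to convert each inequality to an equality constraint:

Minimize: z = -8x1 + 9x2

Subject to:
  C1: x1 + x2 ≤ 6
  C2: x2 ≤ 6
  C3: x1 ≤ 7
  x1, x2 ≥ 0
min z = -8x1 + 9x2

s.t.
  x1 + x2 + s1 = 6
  x2 + s2 = 6
  x1 + s3 = 7
  x1, x2, s1, s2, s3 ≥ 0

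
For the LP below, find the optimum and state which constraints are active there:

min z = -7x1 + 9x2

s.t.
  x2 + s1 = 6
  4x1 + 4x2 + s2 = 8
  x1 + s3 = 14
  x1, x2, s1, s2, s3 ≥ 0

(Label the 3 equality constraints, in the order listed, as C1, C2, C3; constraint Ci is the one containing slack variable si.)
Optimal: x1 = 2, x2 = 0
Slack at optimum:
  C1: slack = 6
  C2: slack = 0 (binding)
  C3: slack = 12
  x1 ≥ 0: x1 = 2
  x2 ≥ 0: x2 = 0 (binding)
Binding constraints: C2, x2 ≥ 0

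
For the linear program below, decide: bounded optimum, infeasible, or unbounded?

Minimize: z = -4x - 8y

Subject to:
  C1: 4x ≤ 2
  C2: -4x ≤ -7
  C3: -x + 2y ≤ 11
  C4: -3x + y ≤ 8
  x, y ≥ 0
C1 requires 4x ≤ 2, while C2 (-4x ≤ -7) is equivalent to 4x ≥ 7. Together they would need 7 ≤ 4x ≤ 2, which is impossible since 7 > 2. No point satisfies all constraints.

Infeasible: no point satisfies all constraints simultaneously.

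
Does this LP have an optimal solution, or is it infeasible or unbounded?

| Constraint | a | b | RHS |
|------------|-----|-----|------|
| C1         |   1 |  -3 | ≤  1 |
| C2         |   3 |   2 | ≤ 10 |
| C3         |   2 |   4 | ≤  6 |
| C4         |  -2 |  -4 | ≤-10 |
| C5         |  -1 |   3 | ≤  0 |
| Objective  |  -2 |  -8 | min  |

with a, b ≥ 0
C3 requires 2a + 4b ≤ 6, while C4 (-2a - 4b ≤ -10) is equivalent to 2a + 4b ≥ 10. Together they would need 10 ≤ 2a + 4b ≤ 6, which is impossible since 10 > 6. No point satisfies all constraints.

The feasible region is empty; the LP is infeasible.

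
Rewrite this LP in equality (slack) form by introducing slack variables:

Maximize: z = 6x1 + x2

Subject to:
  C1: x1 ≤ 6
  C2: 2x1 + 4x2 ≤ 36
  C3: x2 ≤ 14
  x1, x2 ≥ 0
max z = 6x1 + x2

s.t.
  x1 + s1 = 6
  2x1 + 4x2 + s2 = 36
  x2 + s3 = 14
  x1, x2, s1, s2, s3 ≥ 0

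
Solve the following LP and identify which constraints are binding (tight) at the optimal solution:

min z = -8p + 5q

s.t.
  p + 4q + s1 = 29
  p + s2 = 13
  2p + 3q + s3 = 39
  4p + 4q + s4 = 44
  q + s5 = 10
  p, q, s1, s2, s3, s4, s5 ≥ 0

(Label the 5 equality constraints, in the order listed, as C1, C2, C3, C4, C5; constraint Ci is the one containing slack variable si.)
Optimal: p = 11, q = 0
Slack at optimum:
  C1: slack = 18
  C2: slack = 2
  C3: slack = 17
  C4: slack = 0 (binding)
  C5: slack = 10
  p ≥ 0: p = 11
  q ≥ 0: q = 0 (binding)
Binding constraints: C4, q ≥ 0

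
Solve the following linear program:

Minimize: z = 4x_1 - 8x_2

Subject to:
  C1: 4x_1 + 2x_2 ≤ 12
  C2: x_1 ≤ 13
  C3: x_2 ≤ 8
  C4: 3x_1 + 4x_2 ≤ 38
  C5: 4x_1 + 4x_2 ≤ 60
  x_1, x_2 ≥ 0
x_1 = 0, x_2 = 6, z = -48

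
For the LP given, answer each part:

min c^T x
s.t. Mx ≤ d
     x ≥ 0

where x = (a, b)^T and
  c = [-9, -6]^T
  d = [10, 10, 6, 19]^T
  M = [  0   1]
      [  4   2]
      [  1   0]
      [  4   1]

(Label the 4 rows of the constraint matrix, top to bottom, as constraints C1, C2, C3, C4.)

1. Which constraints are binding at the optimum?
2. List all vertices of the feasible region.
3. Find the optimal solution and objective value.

1. C2, a ≥ 0
2. (0, 0), (2.5, 0), (0, 5)
3. a = 0, b = 5, z = -30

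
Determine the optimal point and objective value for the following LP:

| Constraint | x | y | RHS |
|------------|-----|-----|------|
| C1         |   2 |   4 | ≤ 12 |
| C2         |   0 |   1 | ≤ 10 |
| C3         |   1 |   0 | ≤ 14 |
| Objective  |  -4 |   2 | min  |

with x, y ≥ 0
x = 6, y = 0, z = -24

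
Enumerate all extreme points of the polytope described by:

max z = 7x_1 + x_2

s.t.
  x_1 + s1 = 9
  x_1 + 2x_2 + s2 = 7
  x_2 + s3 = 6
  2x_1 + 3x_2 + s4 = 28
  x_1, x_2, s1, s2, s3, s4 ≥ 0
Each vertex is the intersection of two constraint boundaries that also satisfies all remaining constraints:
  x_1 = 0 and x_2 = 0 → (0, 0)
  x_1 + 2x_2 = 7 and x_2 = 0 → (7, 0)
  x_1 + 2x_2 = 7 and x_1 = 0 → (0, 3.5)

Vertices: (0, 0), (7, 0), (0, 3.5)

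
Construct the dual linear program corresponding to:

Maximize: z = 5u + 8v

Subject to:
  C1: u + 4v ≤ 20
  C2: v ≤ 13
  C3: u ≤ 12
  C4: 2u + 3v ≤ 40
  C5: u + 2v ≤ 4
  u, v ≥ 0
Minimize: z = 20y1 + 13y2 + 12y3 + 40y4 + 4y5

Subject to:
  C1: -y1 - y3 - 2y4 - y5 ≤ -5
  C2: -4y1 - y2 - 3y4 - 2y5 ≤ -8
  y1, y2, y3, y4, y5 ≥ 0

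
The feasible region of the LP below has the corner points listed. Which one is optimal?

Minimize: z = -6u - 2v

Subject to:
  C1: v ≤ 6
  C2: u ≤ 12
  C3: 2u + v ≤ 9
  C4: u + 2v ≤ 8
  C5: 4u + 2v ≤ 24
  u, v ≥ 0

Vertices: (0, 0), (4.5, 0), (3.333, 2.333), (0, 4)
(4.5, 0) with z = -27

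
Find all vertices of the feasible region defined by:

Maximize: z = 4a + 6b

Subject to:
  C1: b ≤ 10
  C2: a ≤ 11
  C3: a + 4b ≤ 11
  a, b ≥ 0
Each vertex is the intersection of two constraint boundaries that also satisfies all remaining constraints:
  a = 0 and b = 0 → (0, 0)
  a = 11 and a + 4b = 11 → (11, 0)
  a + 4b = 11 and a = 0 → (0, 2.75)

Vertices: (0, 0), (11, 0), (0, 2.75)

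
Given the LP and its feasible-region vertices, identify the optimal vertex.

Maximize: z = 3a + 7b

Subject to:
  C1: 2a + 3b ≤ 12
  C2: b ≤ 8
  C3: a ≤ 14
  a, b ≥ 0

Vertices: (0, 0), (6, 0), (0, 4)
(0, 4) with z = 28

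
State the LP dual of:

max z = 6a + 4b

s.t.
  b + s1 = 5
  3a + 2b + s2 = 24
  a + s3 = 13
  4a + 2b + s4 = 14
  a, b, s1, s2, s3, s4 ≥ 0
Minimize: z = 5y1 + 24y2 + 13y3 + 14y4

Subject to:
  C1: -3y2 - y3 - 4y4 ≤ -6
  C2: -y1 - 2y2 - 2y4 ≤ -4
  y1, y2, y3, y4 ≥ 0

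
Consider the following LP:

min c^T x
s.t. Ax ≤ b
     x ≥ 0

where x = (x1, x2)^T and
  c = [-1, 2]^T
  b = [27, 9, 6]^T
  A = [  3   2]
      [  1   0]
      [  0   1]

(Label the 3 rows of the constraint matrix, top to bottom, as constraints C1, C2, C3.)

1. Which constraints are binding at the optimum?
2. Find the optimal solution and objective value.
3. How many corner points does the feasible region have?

1. C1, C2, x2 ≥ 0
2. x1 = 9, x2 = 0, z = -9
3. 4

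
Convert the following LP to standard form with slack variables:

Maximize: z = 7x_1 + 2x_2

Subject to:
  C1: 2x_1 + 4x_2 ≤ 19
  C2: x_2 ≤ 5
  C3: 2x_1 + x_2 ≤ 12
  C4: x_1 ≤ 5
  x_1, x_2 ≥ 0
max z = 7x_1 + 2x_2

s.t.
  2x_1 + 4x_2 + s1 = 19
  x_2 + s2 = 5
  2x_1 + x_2 + s3 = 12
  x_1 + s4 = 5
  x_1, x_2, s1, s2, s3, s4 ≥ 0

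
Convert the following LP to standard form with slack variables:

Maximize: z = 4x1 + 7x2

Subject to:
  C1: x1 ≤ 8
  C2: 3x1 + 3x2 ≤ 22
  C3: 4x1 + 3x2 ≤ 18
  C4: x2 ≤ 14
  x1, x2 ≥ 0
max z = 4x1 + 7x2

s.t.
  x1 + s1 = 8
  3x1 + 3x2 + s2 = 22
  4x1 + 3x2 + s3 = 18
  x2 + s4 = 14
  x1, x2, s1, s2, s3, s4 ≥ 0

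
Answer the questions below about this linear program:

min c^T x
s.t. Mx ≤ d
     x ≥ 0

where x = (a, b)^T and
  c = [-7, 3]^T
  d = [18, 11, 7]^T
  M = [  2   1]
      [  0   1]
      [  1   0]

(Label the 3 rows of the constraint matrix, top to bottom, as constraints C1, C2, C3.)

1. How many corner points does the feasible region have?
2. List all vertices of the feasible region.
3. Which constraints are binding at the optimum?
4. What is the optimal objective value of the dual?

1. 5
2. (0, 0), (7, 0), (7, 4), (3.5, 11), (0, 11)
3. C3, b ≥ 0
4. -49 (by strong duality, equal to the primal optimum)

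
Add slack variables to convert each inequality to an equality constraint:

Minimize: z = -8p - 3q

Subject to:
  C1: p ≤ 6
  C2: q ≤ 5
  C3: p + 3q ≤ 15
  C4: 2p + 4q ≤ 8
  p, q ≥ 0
min z = -8p - 3q

s.t.
  p + s1 = 6
  q + s2 = 5
  p + 3q + s3 = 15
  2p + 4q + s4 = 8
  p, q, s1, s2, s3, s4 ≥ 0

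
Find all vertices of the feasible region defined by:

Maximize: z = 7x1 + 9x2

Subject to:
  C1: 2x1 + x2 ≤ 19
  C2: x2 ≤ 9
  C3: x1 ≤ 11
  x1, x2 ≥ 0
Each vertex is the intersection of two constraint boundaries that also satisfies all remaining constraints:
  x1 = 0 and x2 = 0 → (0, 0)
  2x1 + x2 = 19 and x2 = 0 → (9.5, 0)
  2x1 + x2 = 19 and x2 = 9 → (5, 9)
  x2 = 9 and x1 = 0 → (0, 9)

Vertices: (0, 0), (9.5, 0), (5, 9), (0, 9)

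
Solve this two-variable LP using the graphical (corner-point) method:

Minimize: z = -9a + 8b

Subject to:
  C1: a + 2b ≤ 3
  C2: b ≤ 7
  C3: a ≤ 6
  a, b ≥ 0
a = 3, b = 0, z = -27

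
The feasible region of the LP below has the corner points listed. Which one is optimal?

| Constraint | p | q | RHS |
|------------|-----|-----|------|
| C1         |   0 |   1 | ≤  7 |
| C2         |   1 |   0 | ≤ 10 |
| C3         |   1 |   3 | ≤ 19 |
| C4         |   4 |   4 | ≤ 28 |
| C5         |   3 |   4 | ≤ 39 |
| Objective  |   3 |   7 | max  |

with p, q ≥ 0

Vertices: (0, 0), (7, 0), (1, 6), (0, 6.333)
Evaluating z = 3p + 7q at each vertex:
  (0, 0): z = 0
  (7, 0): z = 21
  (1, 6): z = 45
  (0, 6.333): z = 44.33

The largest value is z = 45, attained at (1, 6).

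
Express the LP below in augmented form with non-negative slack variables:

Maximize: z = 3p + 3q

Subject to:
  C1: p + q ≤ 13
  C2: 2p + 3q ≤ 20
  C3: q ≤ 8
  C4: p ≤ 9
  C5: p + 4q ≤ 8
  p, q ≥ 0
max z = 3p + 3q

s.t.
  p + q + s1 = 13
  2p + 3q + s2 = 20
  q + s3 = 8
  p + s4 = 9
  p + 4q + s5 = 8
  p, q, s1, s2, s3, s4, s5 ≥ 0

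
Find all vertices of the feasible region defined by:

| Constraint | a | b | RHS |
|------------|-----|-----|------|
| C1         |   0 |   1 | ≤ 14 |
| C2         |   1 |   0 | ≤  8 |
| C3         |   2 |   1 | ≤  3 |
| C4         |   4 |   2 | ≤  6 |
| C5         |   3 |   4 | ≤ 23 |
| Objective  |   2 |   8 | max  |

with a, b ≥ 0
Each vertex is the intersection of two constraint boundaries that also satisfies all remaining constraints:
  a = 0 and b = 0 → (0, 0)
  2a + b = 3 and b = 0 → (1.5, 0)
  2a + b = 3 and a = 0 → (0, 3)

Vertices: (0, 0), (1.5, 0), (0, 3)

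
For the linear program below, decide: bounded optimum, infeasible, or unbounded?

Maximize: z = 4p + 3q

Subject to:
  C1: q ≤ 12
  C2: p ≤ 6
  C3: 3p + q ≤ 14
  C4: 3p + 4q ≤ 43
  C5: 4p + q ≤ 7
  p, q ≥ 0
The point (0, 7) satisfies every constraint, so the LP is feasible; the constraints give p ≤ 6 and q ≤ 12, which with p, q ≥ 0 keep the feasible region inside a bounded box. A feasible, bounded LP attains a finite optimum at a vertex.

Feasible with finite optimum z* = 21 at (0, 7).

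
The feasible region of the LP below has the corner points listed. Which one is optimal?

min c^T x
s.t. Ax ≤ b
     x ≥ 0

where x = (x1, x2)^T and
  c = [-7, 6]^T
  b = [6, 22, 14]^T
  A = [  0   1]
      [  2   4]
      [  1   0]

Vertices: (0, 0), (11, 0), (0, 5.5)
(11, 0) with z = -77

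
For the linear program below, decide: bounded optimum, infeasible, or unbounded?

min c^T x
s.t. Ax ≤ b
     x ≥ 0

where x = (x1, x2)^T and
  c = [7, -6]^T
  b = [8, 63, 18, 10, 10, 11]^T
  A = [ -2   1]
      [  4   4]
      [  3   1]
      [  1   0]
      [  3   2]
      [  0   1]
The point (0, 5) satisfies every constraint, so the LP is feasible; the constraints give x1 ≤ 10 and x2 ≤ 11, which with x1, x2 ≥ 0 keep the feasible region inside a bounded box. A feasible, bounded LP attains a finite optimum at a vertex.

The LP has an optimal solution: (0, 5) with z = -30.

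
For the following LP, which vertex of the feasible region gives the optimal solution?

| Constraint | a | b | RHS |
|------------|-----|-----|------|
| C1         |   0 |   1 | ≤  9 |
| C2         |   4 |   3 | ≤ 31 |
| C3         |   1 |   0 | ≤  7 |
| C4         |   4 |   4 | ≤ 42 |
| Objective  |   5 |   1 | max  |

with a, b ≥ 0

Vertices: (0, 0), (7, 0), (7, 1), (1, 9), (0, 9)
(7, 1) with z = 36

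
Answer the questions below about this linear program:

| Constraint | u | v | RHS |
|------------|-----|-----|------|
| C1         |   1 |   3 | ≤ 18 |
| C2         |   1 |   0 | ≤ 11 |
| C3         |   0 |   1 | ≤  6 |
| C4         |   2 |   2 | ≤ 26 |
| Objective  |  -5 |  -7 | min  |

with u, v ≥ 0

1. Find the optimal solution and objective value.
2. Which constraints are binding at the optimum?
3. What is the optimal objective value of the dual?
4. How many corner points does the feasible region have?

1. u = 10.5, v = 2.5, z = -70
2. C1, C4
3. -70 (by strong duality, equal to the primal optimum)
4. 5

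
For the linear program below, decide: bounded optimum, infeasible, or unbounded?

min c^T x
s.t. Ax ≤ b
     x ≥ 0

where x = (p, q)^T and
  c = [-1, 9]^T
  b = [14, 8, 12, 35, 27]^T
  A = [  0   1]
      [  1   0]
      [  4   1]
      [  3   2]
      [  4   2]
The point (3, 0) satisfies every constraint, so the LP is feasible; the constraints give p ≤ 8 and q ≤ 14, which with p, q ≥ 0 keep the feasible region inside a bounded box. A feasible, bounded LP attains a finite optimum at a vertex.

Feasible with finite optimum z* = -3 at (3, 0).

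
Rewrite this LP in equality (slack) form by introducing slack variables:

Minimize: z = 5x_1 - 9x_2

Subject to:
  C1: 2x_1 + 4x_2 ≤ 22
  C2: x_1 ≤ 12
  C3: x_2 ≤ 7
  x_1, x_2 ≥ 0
min z = 5x_1 - 9x_2

s.t.
  2x_1 + 4x_2 + s1 = 22
  x_1 + s2 = 12
  x_2 + s3 = 7
  x_1, x_2, s1, s2, s3 ≥ 0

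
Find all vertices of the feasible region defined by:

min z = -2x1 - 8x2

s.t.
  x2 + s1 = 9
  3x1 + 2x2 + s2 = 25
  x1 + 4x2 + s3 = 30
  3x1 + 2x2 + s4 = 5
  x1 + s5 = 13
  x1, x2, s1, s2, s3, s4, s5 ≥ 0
Each vertex is the intersection of two constraint boundaries that also satisfies all remaining constraints:
  x1 = 0 and x2 = 0 → (0, 0)
  3x1 + 2x2 = 5 and x2 = 0 → (1.667, 0)
  3x1 + 2x2 = 5 and x1 = 0 → (0, 2.5)

Vertices: (0, 0), (1.667, 0), (0, 2.5)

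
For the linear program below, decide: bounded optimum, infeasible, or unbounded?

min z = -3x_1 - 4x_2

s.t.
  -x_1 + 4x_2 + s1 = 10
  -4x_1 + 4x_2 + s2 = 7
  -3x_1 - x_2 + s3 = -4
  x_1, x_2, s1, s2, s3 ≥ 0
Feasible point: (1, 1) satisfies every constraint, so the LP is feasible.
Direction d = (1, 0): for each constraint row a, a·d ≤ 0 —
  (-1)(1) + (4)(0) = -1 ≤ 0
  (-4)(1) + (4)(0) = -4 ≤ 0
  (-3)(1) + (-1)(0) = -3 ≤ 0
and d ≥ 0, so (1, 1) + t·d stays feasible for every t ≥ 0. Along this ray z = -3x_1 - 4x_2 changes by -3 per unit t, so z → −∞.

Unbounded — the objective can decrease without bound over the feasible region.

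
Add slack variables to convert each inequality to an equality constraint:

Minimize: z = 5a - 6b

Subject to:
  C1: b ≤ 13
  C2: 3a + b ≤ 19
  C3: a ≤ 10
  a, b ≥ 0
min z = 5a - 6b

s.t.
  b + s1 = 13
  3a + b + s2 = 19
  a + s3 = 10
  a, b, s1, s2, s3 ≥ 0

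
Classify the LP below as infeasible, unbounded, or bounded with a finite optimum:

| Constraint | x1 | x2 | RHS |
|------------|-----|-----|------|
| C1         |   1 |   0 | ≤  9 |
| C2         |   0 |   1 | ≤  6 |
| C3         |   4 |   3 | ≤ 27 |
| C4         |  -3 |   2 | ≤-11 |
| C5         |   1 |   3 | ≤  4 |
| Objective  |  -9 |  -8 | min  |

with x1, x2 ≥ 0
The point (4, 0) satisfies every constraint, so the LP is feasible; the constraints give x1 ≤ 9 and x2 ≤ 6, which with x1, x2 ≥ 0 keep the feasible region inside a bounded box. A feasible, bounded LP attains a finite optimum at a vertex.

Evaluating z = -9x1 - 8x2 at each vertex:
  (3.667, 0): z = -33
  (4, 0): z = -36
  (3.727, 0.09091): z = -34.27

Bounded optimum: z* = -36 at (4, 0).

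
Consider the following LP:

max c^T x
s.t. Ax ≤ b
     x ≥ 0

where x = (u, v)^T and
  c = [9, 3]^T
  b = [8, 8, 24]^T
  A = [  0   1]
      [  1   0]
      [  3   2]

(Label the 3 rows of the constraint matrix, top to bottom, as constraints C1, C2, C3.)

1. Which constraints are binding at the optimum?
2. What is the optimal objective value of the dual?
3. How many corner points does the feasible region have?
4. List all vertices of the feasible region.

1. C2, C3, v ≥ 0
2. 72 (by strong duality, equal to the primal optimum)
3. 4
4. (0, 0), (8, 0), (2.667, 8), (0, 8)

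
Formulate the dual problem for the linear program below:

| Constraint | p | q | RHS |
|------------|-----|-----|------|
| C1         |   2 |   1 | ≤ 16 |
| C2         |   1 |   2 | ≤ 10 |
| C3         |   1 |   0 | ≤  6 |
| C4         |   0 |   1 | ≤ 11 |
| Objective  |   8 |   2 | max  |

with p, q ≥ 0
Minimize: z = 16y1 + 10y2 + 6y3 + 11y4

Subject to:
  C1: -2y1 - y2 - y3 ≤ -8
  C2: -y1 - 2y2 - y4 ≤ -2
  y1, y2, y3, y4 ≥ 0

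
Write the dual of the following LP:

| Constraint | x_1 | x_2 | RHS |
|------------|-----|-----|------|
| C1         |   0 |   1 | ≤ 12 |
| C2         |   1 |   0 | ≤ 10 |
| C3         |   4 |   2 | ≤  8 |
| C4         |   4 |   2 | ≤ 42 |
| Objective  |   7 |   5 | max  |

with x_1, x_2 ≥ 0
Minimize: z = 12y1 + 10y2 + 8y3 + 42y4

Subject to:
  C1: -y2 - 4y3 - 4y4 ≤ -7
  C2: -y1 - 2y3 - 2y4 ≤ -5
  y1, y2, y3, y4 ≥ 0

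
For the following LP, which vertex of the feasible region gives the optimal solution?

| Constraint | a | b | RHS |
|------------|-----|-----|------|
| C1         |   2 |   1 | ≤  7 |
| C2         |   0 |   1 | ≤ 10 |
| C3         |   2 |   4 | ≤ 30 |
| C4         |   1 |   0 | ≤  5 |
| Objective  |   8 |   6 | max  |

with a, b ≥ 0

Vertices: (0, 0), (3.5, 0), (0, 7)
(0, 7) with z = 42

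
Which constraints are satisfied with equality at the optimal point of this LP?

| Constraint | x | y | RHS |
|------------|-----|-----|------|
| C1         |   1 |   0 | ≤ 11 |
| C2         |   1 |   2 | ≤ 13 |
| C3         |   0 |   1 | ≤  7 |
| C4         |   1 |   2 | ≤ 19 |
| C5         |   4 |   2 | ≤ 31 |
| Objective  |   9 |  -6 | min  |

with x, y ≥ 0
Optimal: x = 0, y = 6.5
Slack at optimum:
  C1: slack = 11
  C2: slack = 0 (binding)
  C3: slack = 0.5
  C4: slack = 6
  C5: slack = 18
  x ≥ 0: x = 0 (binding)
  y ≥ 0: y = 6.5
Binding constraints: C2, x ≥ 0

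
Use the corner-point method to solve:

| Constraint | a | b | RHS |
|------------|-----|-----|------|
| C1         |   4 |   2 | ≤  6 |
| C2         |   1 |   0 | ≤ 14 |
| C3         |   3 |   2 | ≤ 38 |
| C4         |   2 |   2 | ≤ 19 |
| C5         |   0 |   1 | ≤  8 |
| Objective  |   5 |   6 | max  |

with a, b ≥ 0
Each vertex is the intersection of two constraint boundaries that also satisfies all remaining constraints:
  a = 0 and b = 0 → (0, 0)
  4a + 2b = 6 and b = 0 → (1.5, 0)
  4a + 2b = 6 and a = 0 → (0, 3)

Evaluating z = 5a + 6b at each vertex:
  (0, 0): z = 0
  (1.5, 0): z = 7.5
  (0, 3): z = 18

The maximum is at (0, 3) with z = 18.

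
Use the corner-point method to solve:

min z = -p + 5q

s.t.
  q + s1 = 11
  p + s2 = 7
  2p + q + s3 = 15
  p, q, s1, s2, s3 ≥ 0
p = 7, q = 0, z = -7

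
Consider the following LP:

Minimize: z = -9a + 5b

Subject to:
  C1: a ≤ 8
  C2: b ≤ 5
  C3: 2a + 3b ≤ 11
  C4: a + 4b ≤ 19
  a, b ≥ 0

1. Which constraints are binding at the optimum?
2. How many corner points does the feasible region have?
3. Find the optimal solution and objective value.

1. C3, b ≥ 0
2. 3
3. a = 5.5, b = 0, z = -49.5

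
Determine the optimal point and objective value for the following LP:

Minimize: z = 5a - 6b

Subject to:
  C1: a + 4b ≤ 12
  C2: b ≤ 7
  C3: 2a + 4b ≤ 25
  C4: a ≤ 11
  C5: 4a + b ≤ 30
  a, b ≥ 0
Each vertex is the intersection of two constraint boundaries that also satisfies all remaining constraints:
  a = 0 and b = 0 → (0, 0)
  4a + b = 30 and b = 0 → (7.5, 0)
  a + 4b = 12 and 4a + b = 30 → (7.2, 1.2)
  a + 4b = 12 and a = 0 → (0, 3)

Evaluating z = 5a - 6b at each vertex:
  (0, 0): z = 0
  (7.5, 0): z = 37.5
  (7.2, 1.2): z = 28.8
  (0, 3): z = -18

The minimum is at (0, 3) with z = -18.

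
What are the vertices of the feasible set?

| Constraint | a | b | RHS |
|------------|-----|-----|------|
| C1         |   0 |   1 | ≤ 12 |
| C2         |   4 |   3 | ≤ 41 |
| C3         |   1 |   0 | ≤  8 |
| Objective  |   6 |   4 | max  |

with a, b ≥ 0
Each vertex is the intersection of two constraint boundaries that also satisfies all remaining constraints:
  a = 0 and b = 0 → (0, 0)
  a = 8 and b = 0 → (8, 0)
  4a + 3b = 41 and a = 8 → (8, 3)
  b = 12 and 4a + 3b = 41 → (1.25, 12)
  b = 12 and a = 0 → (0, 12)

Vertices: (0, 0), (8, 0), (8, 3), (1.25, 12), (0, 12)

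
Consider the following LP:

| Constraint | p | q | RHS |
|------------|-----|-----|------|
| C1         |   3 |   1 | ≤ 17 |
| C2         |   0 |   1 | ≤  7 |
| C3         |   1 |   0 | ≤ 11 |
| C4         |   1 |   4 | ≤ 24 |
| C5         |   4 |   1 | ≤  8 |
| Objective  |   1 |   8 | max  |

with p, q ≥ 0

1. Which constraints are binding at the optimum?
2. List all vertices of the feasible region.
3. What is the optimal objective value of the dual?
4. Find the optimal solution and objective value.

1. C4, p ≥ 0
2. (0, 0), (2, 0), (0.5333, 5.867), (0, 6)
3. 48 (by strong duality, equal to the primal optimum)
4. p = 0, q = 6, z = 48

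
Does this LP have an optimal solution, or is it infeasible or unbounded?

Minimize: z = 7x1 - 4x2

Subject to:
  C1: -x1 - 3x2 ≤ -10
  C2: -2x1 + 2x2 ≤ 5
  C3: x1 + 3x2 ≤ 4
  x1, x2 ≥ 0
C3 requires x1 + 3x2 ≤ 4, while C1 (-x1 - 3x2 ≤ -10) is equivalent to x1 + 3x2 ≥ 10. Together they would need 10 ≤ x1 + 3x2 ≤ 4, which is impossible since 10 > 4. No point satisfies all constraints.

Infeasible — the constraint set is empty.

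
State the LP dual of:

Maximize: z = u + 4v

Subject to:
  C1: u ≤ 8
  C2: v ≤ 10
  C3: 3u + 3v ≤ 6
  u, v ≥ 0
Minimize: z = 8y1 + 10y2 + 6y3

Subject to:
  C1: -y1 - 3y3 ≤ -1
  C2: -y2 - 3y3 ≤ -4
  y1, y2, y3 ≥ 0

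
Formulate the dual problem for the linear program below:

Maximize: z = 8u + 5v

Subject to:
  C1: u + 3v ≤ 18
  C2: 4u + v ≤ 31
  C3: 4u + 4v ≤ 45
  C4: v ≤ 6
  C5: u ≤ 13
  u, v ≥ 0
Minimize: z = 18y1 + 31y2 + 45y3 + 6y4 + 13y5

Subject to:
  C1: -y1 - 4y2 - 4y3 - y5 ≤ -8
  C2: -3y1 - y2 - 4y3 - y4 ≤ -5
  y1, y2, y3, y4, y5 ≥ 0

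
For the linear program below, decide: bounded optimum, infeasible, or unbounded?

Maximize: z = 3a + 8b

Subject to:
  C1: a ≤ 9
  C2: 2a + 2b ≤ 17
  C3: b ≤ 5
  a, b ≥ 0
The point (3.5, 5) satisfies every constraint, so the LP is feasible; the constraints give a ≤ 9 and b ≤ 5, which with a, b ≥ 0 keep the feasible region inside a bounded box. A feasible, bounded LP attains a finite optimum at a vertex.

Evaluating z = 3a + 8b at each vertex:
  (0, 0): z = 0
  (8.5, 0): z = 25.5
  (3.5, 5): z = 50.5
  (0, 5): z = 40

Bounded optimum: z* = 50.5 at (3.5, 5).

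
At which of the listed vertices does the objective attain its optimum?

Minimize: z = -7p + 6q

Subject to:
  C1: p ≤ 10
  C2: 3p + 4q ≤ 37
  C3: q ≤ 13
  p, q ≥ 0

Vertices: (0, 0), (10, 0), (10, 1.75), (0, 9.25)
(10, 0) with z = -70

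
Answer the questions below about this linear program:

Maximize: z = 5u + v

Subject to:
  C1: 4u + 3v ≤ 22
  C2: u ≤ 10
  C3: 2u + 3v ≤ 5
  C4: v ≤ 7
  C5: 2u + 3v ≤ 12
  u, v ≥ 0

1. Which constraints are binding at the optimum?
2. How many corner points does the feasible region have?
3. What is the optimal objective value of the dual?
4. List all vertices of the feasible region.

1. C3, v ≥ 0
2. 3
3. 12.5 (by strong duality, equal to the primal optimum)
4. (0, 0), (2.5, 0), (0, 1.667)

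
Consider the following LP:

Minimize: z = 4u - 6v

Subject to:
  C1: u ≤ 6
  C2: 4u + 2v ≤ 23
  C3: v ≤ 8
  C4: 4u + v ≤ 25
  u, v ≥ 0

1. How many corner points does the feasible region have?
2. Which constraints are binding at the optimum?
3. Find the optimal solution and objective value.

1. 4
2. C3, u ≥ 0
3. u = 0, v = 8, z = -48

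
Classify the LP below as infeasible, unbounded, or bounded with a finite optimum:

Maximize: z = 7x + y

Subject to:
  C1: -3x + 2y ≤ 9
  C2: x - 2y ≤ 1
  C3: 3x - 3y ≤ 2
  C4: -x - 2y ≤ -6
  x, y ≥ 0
Feasible point: (0, 3) satisfies every constraint, so the LP is feasible.
Direction d = (1, 1): for each constraint row a, a·d ≤ 0 —
  (-3)(1) + (2)(1) = -1 ≤ 0
  (1)(1) + (-2)(1) = -1 ≤ 0
  (3)(1) + (-3)(1) = 0 ≤ 0
  (-1)(1) + (-2)(1) = -3 ≤ 0
and d ≥ 0, so (0, 3) + t·d stays feasible for every t ≥ 0. Along this ray z = 7x + y changes by 8 per unit t, so z → +∞.

The LP is unbounded; z can be made arbitrarily large.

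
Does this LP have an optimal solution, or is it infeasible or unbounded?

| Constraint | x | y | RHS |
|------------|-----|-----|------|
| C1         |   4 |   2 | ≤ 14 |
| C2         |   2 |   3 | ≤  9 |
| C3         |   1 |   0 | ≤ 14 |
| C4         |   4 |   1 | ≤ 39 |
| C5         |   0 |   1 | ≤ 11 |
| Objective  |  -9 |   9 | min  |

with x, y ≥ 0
The point (3.5, 0) satisfies every constraint, so the LP is feasible; the constraints give x ≤ 14 and y ≤ 11, which with x, y ≥ 0 keep the feasible region inside a bounded box. A feasible, bounded LP attains a finite optimum at a vertex.

Evaluating z = -9x + 9y at each vertex:
  (0, 0): z = 0
  (3.5, 0): z = -31.5
  (3, 1): z = -18
  (0, 3): z = 27

The LP has an optimal solution: (3.5, 0) with z = -31.5.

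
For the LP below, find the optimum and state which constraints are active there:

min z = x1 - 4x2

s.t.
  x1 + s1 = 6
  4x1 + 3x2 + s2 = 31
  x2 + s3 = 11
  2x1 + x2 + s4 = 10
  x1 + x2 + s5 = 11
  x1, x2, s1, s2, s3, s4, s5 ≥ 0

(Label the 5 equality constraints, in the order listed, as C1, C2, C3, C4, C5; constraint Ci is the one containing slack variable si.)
Optimal: x1 = 0, x2 = 10
Slack at optimum:
  C1: slack = 6
  C2: slack = 1
  C3: slack = 1
  C4: slack = 0 (binding)
  C5: slack = 1
  x1 ≥ 0: x1 = 0 (binding)
  x2 ≥ 0: x2 = 10
Binding constraints: C4, x1 ≥ 0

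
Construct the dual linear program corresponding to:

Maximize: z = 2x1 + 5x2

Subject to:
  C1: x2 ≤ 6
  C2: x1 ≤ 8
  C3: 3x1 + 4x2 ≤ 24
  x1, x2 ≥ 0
Minimize: z = 6y1 + 8y2 + 24y3

Subject to:
  C1: -y2 - 3y3 ≤ -2
  C2: -y1 - 4y3 ≤ -5
  y1, y2, y3 ≥ 0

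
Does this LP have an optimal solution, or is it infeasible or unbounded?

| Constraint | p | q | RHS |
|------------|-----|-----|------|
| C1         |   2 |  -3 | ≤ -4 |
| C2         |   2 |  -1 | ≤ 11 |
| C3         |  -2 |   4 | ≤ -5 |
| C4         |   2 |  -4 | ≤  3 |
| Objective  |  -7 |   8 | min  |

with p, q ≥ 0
C4 requires 2p - 4q ≤ 3, while C3 (-2p + 4q ≤ -5) is equivalent to 2p - 4q ≥ 5. Together they would need 5 ≤ 2p - 4q ≤ 3, which is impossible since 5 > 3. No point satisfies all constraints.

The feasible region is empty; the LP is infeasible.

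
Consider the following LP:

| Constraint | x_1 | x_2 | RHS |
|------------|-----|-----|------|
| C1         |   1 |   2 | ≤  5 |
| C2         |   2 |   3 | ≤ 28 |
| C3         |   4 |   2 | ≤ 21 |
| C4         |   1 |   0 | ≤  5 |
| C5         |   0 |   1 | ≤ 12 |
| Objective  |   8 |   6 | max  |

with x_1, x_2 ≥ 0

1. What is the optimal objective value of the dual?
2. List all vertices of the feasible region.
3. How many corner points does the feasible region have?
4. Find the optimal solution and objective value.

1. 40 (by strong duality, equal to the primal optimum)
2. (0, 0), (5, 0), (0, 2.5)
3. 3
4. x_1 = 5, x_2 = 0, z = 40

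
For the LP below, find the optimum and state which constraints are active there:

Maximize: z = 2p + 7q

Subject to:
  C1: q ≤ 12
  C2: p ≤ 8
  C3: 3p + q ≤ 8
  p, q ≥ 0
Optimal: p = 0, q = 8
Slack at optimum:
  C1: slack = 4
  C2: slack = 8
  C3: slack = 0 (binding)
  p ≥ 0: p = 0 (binding)
  q ≥ 0: q = 8
Binding constraints: C3, p ≥ 0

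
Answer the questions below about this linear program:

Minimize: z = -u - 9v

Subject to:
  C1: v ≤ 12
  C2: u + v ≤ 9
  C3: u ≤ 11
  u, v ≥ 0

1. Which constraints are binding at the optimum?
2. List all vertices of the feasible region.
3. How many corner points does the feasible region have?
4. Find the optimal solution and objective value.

1. C2, u ≥ 0
2. (0, 0), (9, 0), (0, 9)
3. 3
4. u = 0, v = 9, z = -81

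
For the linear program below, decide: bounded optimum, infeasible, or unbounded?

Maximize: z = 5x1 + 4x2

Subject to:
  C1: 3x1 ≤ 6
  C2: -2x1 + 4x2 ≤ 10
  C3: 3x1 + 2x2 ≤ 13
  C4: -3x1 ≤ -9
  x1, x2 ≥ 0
C1 requires 3x1 ≤ 6, while C4 (-3x1 ≤ -9) is equivalent to 3x1 ≥ 9. Together they would need 9 ≤ 3x1 ≤ 6, which is impossible since 9 > 6. No point satisfies all constraints.

Infeasible — the constraint set is empty.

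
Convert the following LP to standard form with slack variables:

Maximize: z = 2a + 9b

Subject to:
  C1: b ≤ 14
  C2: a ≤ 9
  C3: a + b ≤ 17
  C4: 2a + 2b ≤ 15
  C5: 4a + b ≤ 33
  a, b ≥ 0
max z = 2a + 9b

s.t.
  b + s1 = 14
  a + s2 = 9
  a + b + s3 = 17
  2a + 2b + s4 = 15
  4a + b + s5 = 33
  a, b, s1, s2, s3, s4, s5 ≥ 0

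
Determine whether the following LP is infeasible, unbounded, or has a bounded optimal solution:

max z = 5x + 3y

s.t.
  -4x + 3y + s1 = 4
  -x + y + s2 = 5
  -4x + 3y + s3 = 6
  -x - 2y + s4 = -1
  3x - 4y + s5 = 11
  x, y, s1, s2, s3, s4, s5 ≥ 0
Feasible point: (0, 1) satisfies every constraint, so the LP is feasible.
Direction d = (1, 1): for each constraint row a, a·d ≤ 0 —
  (-4)(1) + (3)(1) = -1 ≤ 0
  (-1)(1) + (1)(1) = 0 ≤ 0
  (-4)(1) + (3)(1) = -1 ≤ 0
  (-1)(1) + (-2)(1) = -3 ≤ 0
  (3)(1) + (-4)(1) = -1 ≤ 0
and d ≥ 0, so (0, 1) + t·d stays feasible for every t ≥ 0. Along this ray z = 5x + 3y changes by 8 per unit t, so z → +∞.

Unbounded: there is a feasible ray along which z → +∞.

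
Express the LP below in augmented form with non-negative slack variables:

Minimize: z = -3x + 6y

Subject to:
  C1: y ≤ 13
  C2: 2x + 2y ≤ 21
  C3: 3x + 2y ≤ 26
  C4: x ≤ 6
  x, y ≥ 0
min z = -3x + 6y

s.t.
  y + s1 = 13
  2x + 2y + s2 = 21
  3x + 2y + s3 = 26
  x + s4 = 6
  x, y, s1, s2, s3, s4 ≥ 0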